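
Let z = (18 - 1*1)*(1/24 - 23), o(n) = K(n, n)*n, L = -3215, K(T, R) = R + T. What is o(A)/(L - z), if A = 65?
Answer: -202800/67793 ≈ -2.9915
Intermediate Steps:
o(n) = 2*n² (o(n) = (n + n)*n = (2*n)*n = 2*n²)
z = -9367/24 (z = (18 - 1)*(1/24 - 23) = 17*(-551/24) = -9367/24 ≈ -390.29)
o(A)/(L - z) = (2*65²)/(-3215 - 1*(-9367/24)) = (2*4225)/(-3215 + 9367/24) = 8450/(-67793/24) = 8450*(-24/67793) = -202800/67793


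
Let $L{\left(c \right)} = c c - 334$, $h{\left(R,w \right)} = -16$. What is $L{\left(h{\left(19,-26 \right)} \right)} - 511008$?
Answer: $-511086$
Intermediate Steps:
$L{\left(c \right)} = -334 + c^{2}$ ($L{\left(c \right)} = c^{2} - 334 = -334 + c^{2}$)
$L{\left(h{\left(19,-26 \right)} \right)} - 511008 = \left(-334 + \left(-16\right)^{2}\right) - 511008 = \left(-334 + 256\right) - 511008 = -78 - 511008 = -511086$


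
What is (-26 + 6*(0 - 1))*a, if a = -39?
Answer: 1248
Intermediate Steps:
(-26 + 6*(0 - 1))*a = (-26 + 6*(0 - 1))*(-39) = (-26 + 6*(-1))*(-39) = (-26 - 6)*(-39) = -32*(-39) = 1248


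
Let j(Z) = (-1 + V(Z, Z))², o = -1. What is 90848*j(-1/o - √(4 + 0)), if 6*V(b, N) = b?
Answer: 1112888/9 ≈ 1.2365e+5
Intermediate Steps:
V(b, N) = b/6
j(Z) = (-1 + Z/6)²
90848*j(-1/o - √(4 + 0)) = 90848*((-6 + (-1/(-1) - √(4 + 0)))²/36) = 90848*((-6 + (-1*(-1) - √4))²/36) = 90848*((-6 + (1 - 1*2))²/36) = 90848*((-6 + (1 - 2))²/36) = 90848*((-6 - 1)²/36) = 90848*((1/36)*(-7)²) = 90848*((1/36)*49) = 90848*(49/36) = 1112888/9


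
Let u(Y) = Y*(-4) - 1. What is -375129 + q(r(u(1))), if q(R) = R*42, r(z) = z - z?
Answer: -375129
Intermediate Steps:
u(Y) = -1 - 4*Y (u(Y) = -4*Y - 1 = -1 - 4*Y)
r(z) = 0
q(R) = 42*R
-375129 + q(r(u(1))) = -375129 + 42*0 = -375129 + 0 = -375129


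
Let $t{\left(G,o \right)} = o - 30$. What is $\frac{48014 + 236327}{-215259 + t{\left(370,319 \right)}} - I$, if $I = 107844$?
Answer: $- \frac{23183509021}{214970} \approx -1.0785 \cdot 10^{5}$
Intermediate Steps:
$t{\left(G,o \right)} = -30 + o$
$\frac{48014 + 236327}{-215259 + t{\left(370,319 \right)}} - I = \frac{48014 + 236327}{-215259 + \left(-30 + 319\right)} - 107844 = \frac{284341}{-215259 + 289} - 107844 = \frac{284341}{-214970} - 107844 = 284341 \left(- \frac{1}{214970}\right) - 107844 = - \frac{284341}{214970} - 107844 = - \frac{23183509021}{214970}$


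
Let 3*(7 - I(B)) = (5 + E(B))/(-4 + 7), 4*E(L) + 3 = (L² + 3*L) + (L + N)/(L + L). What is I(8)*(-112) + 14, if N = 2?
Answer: -7945/18 ≈ -441.39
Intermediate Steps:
E(L) = -¾ + L²/4 + 3*L/4 + (2 + L)/(8*L) (E(L) = -¾ + ((L² + 3*L) + (L + 2)/(L + L))/4 = -¾ + ((L² + 3*L) + (2 + L)/((2*L)))/4 = -¾ + ((L² + 3*L) + (2 + L)*(1/(2*L)))/4 = -¾ + ((L² + 3*L) + (2 + L)/(2*L))/4 = -¾ + (L² + 3*L + (2 + L)/(2*L))/4 = -¾ + (L²/4 + 3*L/4 + (2 + L)/(8*L)) = -¾ + L²/4 + 3*L/4 + (2 + L)/(8*L))
I(B) = 58/9 - (2 + B*(-5 + 2*B² + 6*B))/(72*B) (I(B) = 7 - (5 + (2 + B*(-5 + 2*B² + 6*B))/(8*B))/(3*(-4 + 7)) = 7 - (5 + (2 + B*(-5 + 2*B² + 6*B))/(8*B))/(3*3) = 7 - (5/3 + (2 + B*(-5 + 2*B² + 6*B))/(24*B))/3 = 7 + (-5/9 - (2 + B*(-5 + 2*B² + 6*B))/(72*B)) = 58/9 - (2 + B*(-5 + 2*B² + 6*B))/(72*B))
I(8)*(-112) + 14 = (469/72 - 1/12*8 - 1/36/8 - 1/36*8²)*(-112) + 14 = (469/72 - ⅔ - 1/36*⅛ - 1/36*64)*(-112) + 14 = (469/72 - ⅔ - 1/288 - 16/9)*(-112) + 14 = (1171/288)*(-112) + 14 = -8197/18 + 14 = -7945/18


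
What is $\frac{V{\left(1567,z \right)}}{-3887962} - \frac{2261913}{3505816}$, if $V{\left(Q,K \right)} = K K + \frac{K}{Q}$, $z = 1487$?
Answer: $- \frac{12963937339813731}{10679480599708232} \approx -1.2139$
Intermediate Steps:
$V{\left(Q,K \right)} = K^{2} + \frac{K}{Q}$
$\frac{V{\left(1567,z \right)}}{-3887962} - \frac{2261913}{3505816} = \frac{1487^{2} + \frac{1487}{1567}}{-3887962} - \frac{2261913}{3505816} = \left(2211169 + 1487 \cdot \frac{1}{1567}\right) \left(- \frac{1}{3887962}\right) - \frac{2261913}{3505816} = \left(2211169 + \frac{1487}{1567}\right) \left(- \frac{1}{3887962}\right) - \frac{2261913}{3505816} = \frac{3464903310}{1567} \left(- \frac{1}{3887962}\right) - \frac{2261913}{3505816} = - \frac{1732451655}{3046218227} - \frac{2261913}{3505816} = - \frac{12963937339813731}{10679480599708232}$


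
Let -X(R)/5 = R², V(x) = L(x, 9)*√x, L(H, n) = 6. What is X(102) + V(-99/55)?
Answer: -52020 + 18*I*√5/5 ≈ -52020.0 + 8.0499*I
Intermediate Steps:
V(x) = 6*√x
X(R) = -5*R²
X(102) + V(-99/55) = -5*102² + 6*√(-99/55) = -5*10404 + 6*√(-99*1/55) = -52020 + 6*√(-9/5) = -52020 + 6*(3*I*√5/5) = -52020 + 18*I*√5/5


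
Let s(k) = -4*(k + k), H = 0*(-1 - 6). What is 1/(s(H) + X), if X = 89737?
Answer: 1/89737 ≈ 1.1144e-5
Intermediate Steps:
H = 0 (H = 0*(-7) = 0)
s(k) = -8*k
1/(s(H) + X) = 1/(-8*0 + 89737) = 1/(0 + 89737) = 1/89737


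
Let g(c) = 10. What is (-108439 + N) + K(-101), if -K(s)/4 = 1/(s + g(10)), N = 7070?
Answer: -9224575/91 ≈ -1.0137e+5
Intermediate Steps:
K(s) = -4/(10 + s) (K(s) = -4/(s + 10) = -4/(10 + s))
(-108439 + N) + K(-101) = (-108439 + 7070) - 4/(10 - 101) = -101369 - 4/(-91) = -101369 - 4*(-1/91) = -101369 + 4/91 = -9224575/91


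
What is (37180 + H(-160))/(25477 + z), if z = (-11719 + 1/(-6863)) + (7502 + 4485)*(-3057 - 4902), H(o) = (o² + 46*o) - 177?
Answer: -379132709/654666888826 ≈ -0.00057912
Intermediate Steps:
H(o) = -177 + o² + 46*o
z = -654841737477/6863 (z = (-11719 - 1/6863) + 11987*(-7959) = -80427498/6863 - 95404533 = -654841737477/6863 ≈ -9.5416e+7)
(37180 + H(-160))/(25477 + z) = (37180 + (-177 + (-160)² + 46*(-160)))/(25477 - 654841737477/6863) = (37180 + (-177 + 25600 - 7360))/(-654666888826/6863) = (37180 + 18063)*(-6863/654666888826) = 55243*(-6863/654666888826) = -379132709/654666888826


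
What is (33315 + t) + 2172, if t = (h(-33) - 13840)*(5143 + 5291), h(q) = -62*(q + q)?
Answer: -101675145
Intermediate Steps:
h(q) = -124*q
t = -101710632 (t = (-124*(-33) - 13840)*(5143 + 5291) = (4092 - 13840)*10434 = -9748*10434 = -101710632)
(33315 + t) + 2172 = (33315 - 101710632) + 2172 = -101677317 + 2172 = -101675145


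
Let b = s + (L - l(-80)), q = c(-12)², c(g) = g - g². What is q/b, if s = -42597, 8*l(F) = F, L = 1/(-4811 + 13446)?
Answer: -26267670/45967343 ≈ -0.57144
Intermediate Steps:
L = 1/8635 ≈ 0.00011581
l(F) = F/8
q = 24336 (q = (-12*(1 - 1*(-12)))² = (-12*(1 + 12))² = (-12*13)² = (-156)² = 24336)
b = -367738744/8635 (b = -42597 + (1/8635 - (-80)/8) = -42597 + (1/8635 - 1*(-10)) = -42597 + (1/8635 + 10) = -42597 + 86351/8635 = -367738744/8635 ≈ -42587.)
q/b = 24336/(-367738744/8635) = 24336*(-8635/367738744) = -26267670/45967343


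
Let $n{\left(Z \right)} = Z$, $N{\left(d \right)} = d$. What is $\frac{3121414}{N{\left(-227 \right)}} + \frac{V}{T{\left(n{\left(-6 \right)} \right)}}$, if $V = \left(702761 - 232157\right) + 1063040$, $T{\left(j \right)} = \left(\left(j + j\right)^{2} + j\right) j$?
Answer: $- \frac{733166995}{46989} \approx -15603.0$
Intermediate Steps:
$T{\left(j \right)} = j \left(j + 4 j^{2}\right)$ ($T{\left(j \right)} = \left(\left(2 j\right)^{2} + j\right) j = \left(4 j^{2} + j\right) j = \left(j + 4 j^{2}\right) j = j \left(j + 4 j^{2}\right)$)
$V = 1533644$ ($V = 470604 + 1063040 = 1533644$)
$\frac{3121414}{N{\left(-227 \right)}} + \frac{V}{T{\left(n{\left(-6 \right)} \right)}} = \frac{3121414}{-227} + \frac{1533644}{\left(-6\right)^{2} \left(1 + 4 \left(-6\right)\right)} = 3121414 \left(- \frac{1}{227}\right) + \frac{1533644}{36 \left(1 - 24\right)} = - \frac{3121414}{227} + \frac{1533644}{36 \left(-23\right)} = - \frac{3121414}{227} + \frac{1533644}{-828} = - \frac{3121414}{227} + 1533644 \left(- \frac{1}{828}\right) = - \frac{3121414}{227} - \frac{383411}{207} = - \frac{733166995}{46989}$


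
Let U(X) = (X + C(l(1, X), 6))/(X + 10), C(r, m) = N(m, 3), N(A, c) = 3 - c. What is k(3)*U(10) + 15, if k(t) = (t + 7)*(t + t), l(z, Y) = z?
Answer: 45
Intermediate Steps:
C(r, m) = 0 (C(r, m) = 3 - 1*3 = 3 - 3 = 0)
U(X) = X/(10 + X) (U(X) = (X + 0)/(X + 10) = X/(10 + X))
k(t) = 2*t*(7 + t) (k(t) = (7 + t)*(2*t) = 2*t*(7 + t))
k(3)*U(10) + 15 = (2*3*(7 + 3))*(10/(10 + 10)) + 15 = (2*3*10)*(10/20) + 15 = 60*(10*(1/20)) + 15 = 60*(1/2) + 15 = 30 + 15 = 45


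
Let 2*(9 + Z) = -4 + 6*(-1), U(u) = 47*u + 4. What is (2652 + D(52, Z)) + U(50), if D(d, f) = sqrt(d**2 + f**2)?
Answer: 5006 + 10*sqrt(29) ≈ 5059.9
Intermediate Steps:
U(u) = 4 + 47*u
Z = -14 (Z = -9 + (-4 + 6*(-1))/2 = -9 + (-4 - 6)/2 = -9 + (1/2)*(-10) = -9 - 5 = -14)
(2652 + D(52, Z)) + U(50) = (2652 + sqrt(52**2 + (-14)**2)) + (4 + 47*50) = (2652 + sqrt(2704 + 196)) + (4 + 2350) = (2652 + sqrt(2900)) + 2354 = (2652 + 10*sqrt(29)) + 2354 = 5006 + 10*sqrt(29)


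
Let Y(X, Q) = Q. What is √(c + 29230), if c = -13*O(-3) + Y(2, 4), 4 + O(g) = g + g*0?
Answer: 5*√1173 ≈ 171.25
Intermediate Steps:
O(g) = -4 + g (O(g) = -4 + (g + g*0) = -4 + (g + 0) = -4 + g)
c = 95 (c = -13*(-4 - 3) + 4 = -13*(-7) + 4 = 91 + 4 = 95)
√(c + 29230) = √(95 + 29230) = √29325 = 5*√1173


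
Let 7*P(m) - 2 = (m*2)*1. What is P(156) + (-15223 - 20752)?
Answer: -251511/7 ≈ -35930.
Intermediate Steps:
P(m) = 2/7 + 2*m/7 (P(m) = 2/7 + ((m*2)*1)/7 = 2/7 + ((2*m)*1)/7 = 2/7 + (2*m)/7 = 2/7 + 2*m/7)
P(156) + (-15223 - 20752) = (2/7 + (2/7)*156) + (-15223 - 20752) = (2/7 + 312/7) - 35975 = 314/7 - 35975 = -251511/7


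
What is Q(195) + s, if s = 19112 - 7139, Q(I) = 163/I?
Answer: 2334898/195 ≈ 11974.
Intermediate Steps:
s = 11973
Q(195) + s = 163/195 + 11973 = 2334898/195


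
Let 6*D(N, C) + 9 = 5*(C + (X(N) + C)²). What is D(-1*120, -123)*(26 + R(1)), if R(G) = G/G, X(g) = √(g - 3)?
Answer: 334827 - 5535*I*√123 ≈ 3.3483e+5 - 61386.0*I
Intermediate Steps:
X(g) = √(-3 + g)
R(G) = 1
D(N, C) = -3/2 + 5*C/6 + 5*(C + √(-3 + N))²/6 (D(N, C) = -3/2 + (5*(C + (√(-3 + N) + C)²))/6 = -3/2 + (5*(C + (C + √(-3 + N))²))/6 = -3/2 + (5*C + 5*(C + √(-3 + N))²)/6 = -3/2 + (5*C/6 + 5*(C + √(-3 + N))²/6) = -3/2 + 5*C/6 + 5*(C + √(-3 + N))²/6)
D(-1*120, -123)*(26 + R(1)) = (-3/2 + (⅚)*(-123) + 5*(-123 + √(-3 - 1*120))²/6)*(26 + 1) = (-3/2 - 205/2 + 5*(-123 + √(-3 - 120))²/6)*27 = (-3/2 - 205/2 + 5*(-123 + √(-123))²/6)*27 = (-3/2 - 205/2 + 5*(-123 + I*√123)²/6)*27 = (-104 + 5*(-123 + I*√123)²/6)*27 = -2808 + 45*(-123 + I*√123)²/2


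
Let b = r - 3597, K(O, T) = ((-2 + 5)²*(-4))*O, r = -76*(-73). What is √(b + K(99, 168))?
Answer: I*√1613 ≈ 40.162*I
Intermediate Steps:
r = 5548
K(O, T) = -36*O (K(O, T) = (3²*(-4))*O = (9*(-4))*O = -36*O)
b = 1951 (b = 5548 - 3597 = 1951)
√(b + K(99, 168)) = √(1951 - 36*99) = √(1951 - 3564) = √(-1613) = I*√1613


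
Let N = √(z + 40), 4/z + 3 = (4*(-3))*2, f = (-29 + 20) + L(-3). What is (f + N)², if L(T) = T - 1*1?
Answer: 5639/27 - 52*√807/9 ≈ 44.718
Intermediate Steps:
L(T) = -1 + T (L(T) = T - 1 = -1 + T)
f = -13 (f = (-29 + 20) + (-1 - 3) = -9 - 4 = -13)
z = -4/27 (z = 4/(-3 + (4*(-3))*2) = 4/(-3 - 12*2) = 4/(-3 - 24) = 4/(-27) = 4*(-1/27) = -4/27 ≈ -0.14815)
N = 2*√807/9 (N = √(-4/27 + 40) = √(1076/27) = 2*√807/9 ≈ 6.3128)
(f + N)² = (-13 + 2*√807/9)²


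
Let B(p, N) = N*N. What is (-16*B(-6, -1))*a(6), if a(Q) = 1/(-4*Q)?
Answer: ⅔ ≈ 0.66667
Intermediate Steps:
B(p, N) = N²
a(Q) = -1/(4*Q)
(-16*B(-6, -1))*a(6) = (-16*(-1)²)*(-¼/6) = (-16*1)*(-¼*⅙) = -16*(-1/24) = ⅔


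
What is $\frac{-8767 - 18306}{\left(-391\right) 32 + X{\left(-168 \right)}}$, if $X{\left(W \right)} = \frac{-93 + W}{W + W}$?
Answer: $\frac{3032176}{1401257} \approx 2.1639$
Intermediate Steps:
$X{\left(W \right)} = \frac{-93 + W}{2 W}$
$\frac{-8767 - 18306}{\left(-391\right) 32 + X{\left(-168 \right)}} = \frac{-8767 - 18306}{\left(-391\right) 32 + \frac{-93 - 168}{2 \left(-168\right)}} = - \frac{27073}{-12512 + \frac{1}{2} \left(- \frac{1}{168}\right) \left(-261\right)} = - \frac{27073}{-12512 + \frac{87}{112}} = - \frac{27073}{- \frac{1401257}{112}} = \left(-27073\right) \left(- \frac{112}{1401257}\right) = \frac{3032176}{1401257}$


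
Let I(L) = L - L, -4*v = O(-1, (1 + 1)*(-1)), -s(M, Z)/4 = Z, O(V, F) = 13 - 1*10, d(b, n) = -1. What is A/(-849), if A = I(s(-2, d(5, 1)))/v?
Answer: 0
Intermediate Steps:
O(V, F) = 3 (O(V, F) = 13 - 10 = 3)
s(M, Z) = -4*Z
v = -¾ (v = -¼*3 = -¾ ≈ -0.75000)
I(L) = 0
A = 0 (A = 0/(-¾) = 0*(-4/3) = 0)
A/(-849) = 0/(-849) = 0*(-1/849) = 0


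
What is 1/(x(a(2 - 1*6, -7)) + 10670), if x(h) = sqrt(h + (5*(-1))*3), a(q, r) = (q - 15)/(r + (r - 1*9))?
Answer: 122705/1309262513 - I*sqrt(7498)/2618525026 ≈ 9.3721e-5 - 3.3069e-8*I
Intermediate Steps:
a(q, r) = (-15 + q)/(-9 + 2*r) (a(q, r) = (-15 + q)/(r + (r - 9)) = (-15 + q)/(r + (-9 + r)) = (-15 + q)/(-9 + 2*r))
x(h) = sqrt(-15 + h) (x(h) = sqrt(h - 5*3) = sqrt(h - 15) = sqrt(-15 + h))
1/(x(a(2 - 1*6, -7)) + 10670) = 1/(sqrt(-15 + (-15 + (2 - 1*6))/(-9 + 2*(-7))) + 10670) = 1/(sqrt(-15 + (-15 + (2 - 6))/(-9 - 14)) + 10670) = 1/(sqrt(-15 + (-15 - 4)/(-23)) + 10670) = 1/(sqrt(-15 - 1/23*(-19)) + 10670) = 1/(sqrt(-15 + 19/23) + 10670) = 1/(sqrt(-326/23) + 10670) = 1/(I*sqrt(7498)/23 + 10670) = 1/(10670 + I*sqrt(7498)/23)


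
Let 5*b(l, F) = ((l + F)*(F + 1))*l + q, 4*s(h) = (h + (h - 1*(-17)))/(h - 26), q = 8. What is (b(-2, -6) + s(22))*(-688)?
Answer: 62651/5 ≈ 12530.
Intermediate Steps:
s(h) = (17 + 2*h)/(4*(-26 + h)) (s(h) = ((h + (h - 1*(-17)))/(h - 26))/4 = ((h + (h + 17))/(-26 + h))/4 = ((h + (17 + h))/(-26 + h))/4 = ((17 + 2*h)/(-26 + h))/4 = (17 + 2*h)/(4*(-26 + h)))
b(l, F) = 8/5 + l*(1 + F)*(F + l)/5 (b(l, F) = (((l + F)*(F + 1))*l + 8)/5 = (((F + l)*(1 + F))*l + 8)/5 = (((1 + F)*(F + l))*l + 8)/5 = (l*(1 + F)*(F + l) + 8)/5 = (8 + l*(1 + F)*(F + l))/5 = 8/5 + l*(1 + F)*(F + l)/5)
(b(-2, -6) + s(22))*(-688) = ((8/5 + (⅕)*(-2)² + (⅕)*(-6)*(-2) + (⅕)*(-6)*(-2)² + (⅕)*(-2)*(-6)²) + (17 + 2*22)/(4*(-26 + 22)))*(-688) = ((8/5 + (⅕)*4 + 12/5 + (⅕)*(-6)*4 + (⅕)*(-2)*36) + (¼)*(17 + 44)/(-4))*(-688) = ((8/5 + ⅘ + 12/5 - 24/5 - 72/5) + (¼)*(-¼)*61)*(-688) = (-72/5 - 61/16)*(-688) = -1457/80*(-688) = 62651/5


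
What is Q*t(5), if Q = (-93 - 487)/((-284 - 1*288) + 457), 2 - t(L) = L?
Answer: -348/23 ≈ -15.130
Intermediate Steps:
t(L) = 2 - L
Q = 116/23 (Q = -580/((-284 - 288) + 457) = -580/(-572 + 457) = -580/(-115) = -580*(-1/115) = 116/23 ≈ 5.0435)
Q*t(5) = 116*(2 - 1*5)/23 = 116*(2 - 5)/23 = (116/23)*(-3) = -348/23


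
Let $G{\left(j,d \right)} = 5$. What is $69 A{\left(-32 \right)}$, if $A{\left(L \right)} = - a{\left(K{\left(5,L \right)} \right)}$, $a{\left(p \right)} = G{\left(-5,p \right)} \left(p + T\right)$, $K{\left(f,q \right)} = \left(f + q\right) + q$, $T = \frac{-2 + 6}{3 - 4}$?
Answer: $21735$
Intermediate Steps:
$T = -4$ ($T = \frac{4}{-1} = 4 \left(-1\right) = -4$)
$K{\left(f,q \right)} = f + 2 q$
$a{\left(p \right)} = -20 + 5 p$ ($a{\left(p \right)} = 5 \left(p - 4\right) = 5 \left(-4 + p\right) = -20 + 5 p$)
$A{\left(L \right)} = -5 - 10 L$ ($A{\left(L \right)} = - (-20 + 5 \left(5 + 2 L\right)) = - (-20 + \left(25 + 10 L\right)) = - (5 + 10 L) = -5 - 10 L$)
$69 A{\left(-32 \right)} = 69 \left(-5 - -320\right) = 69 \left(-5 + 320\right) = 69 \cdot 315 = 21735$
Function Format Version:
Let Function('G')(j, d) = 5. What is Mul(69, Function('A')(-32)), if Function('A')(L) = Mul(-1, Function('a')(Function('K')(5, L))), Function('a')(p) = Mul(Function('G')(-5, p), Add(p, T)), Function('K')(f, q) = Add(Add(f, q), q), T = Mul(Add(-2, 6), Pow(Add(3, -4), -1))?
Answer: 21735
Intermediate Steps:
T = -4 (T = Mul(4, Pow(-1, -1)) = Mul(4, -1) = -4)
Function('K')(f, q) = Add(f, Mul(2, q))
Function('a')(p) = Add(-20, Mul(5, p)) (Function('a')(p) = Mul(5, Add(p, -4)) = Mul(5, Add(-4, p)) = Add(-20, Mul(5, p)))
Function('A')(L) = Add(-5, Mul(-10, L)) (Function('A')(L) = Mul(-1, Add(-20, Mul(5, Add(5, Mul(2, L))))) = Mul(-1, Add(-20, Add(25, Mul(10, L)))) = Mul(-1, Add(5, Mul(10, L))) = Add(-5, Mul(-10, L)))
Mul(69, Function('A')(-32)) = Mul(69, Add(-5, Mul(-10, -32))) = Mul(69, Add(-5, 320)) = Mul(69, 315) = 21735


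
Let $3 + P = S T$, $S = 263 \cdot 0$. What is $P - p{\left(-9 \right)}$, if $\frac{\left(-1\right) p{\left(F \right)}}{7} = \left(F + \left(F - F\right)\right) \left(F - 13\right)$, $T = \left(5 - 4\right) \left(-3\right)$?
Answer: $1383$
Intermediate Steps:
$T = -3$ ($T = 1 \left(-3\right) = -3$)
$S = 0$
$p{\left(F \right)} = - 7 F \left(-13 + F\right)$ ($p{\left(F \right)} = - 7 \left(F + \left(F - F\right)\right) \left(F - 13\right) = - 7 \left(F + 0\right) \left(-13 + F\right) = - 7 F \left(-13 + F\right)$)
$P = -3$ ($P = -3 + 0 \left(-3\right) = -3 + 0 = -3$)
$P - p{\left(-9 \right)} = -3 - 7 \left(-9\right) \left(13 - -9\right) = -3 - 7 \left(-9\right) \left(13 + 9\right) = -3 - 7 \left(-9\right) 22 = -3 - -1386 = -3 + 1386 = 1383$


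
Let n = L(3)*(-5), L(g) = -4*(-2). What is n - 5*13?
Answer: -105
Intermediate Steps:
L(g) = 8
n = -40 (n = 8*(-5) = -40)
n - 5*13 = -40 - 5*13 = -40 - 65 = -105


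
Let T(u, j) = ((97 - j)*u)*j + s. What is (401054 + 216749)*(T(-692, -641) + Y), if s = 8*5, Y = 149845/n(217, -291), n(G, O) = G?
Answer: 43886525764178711/217 ≈ 2.0224e+14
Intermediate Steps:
Y = 149845/217 ≈ 690.53
s = 40
T(u, j) = 40 + j*u*(97 - j) (T(u, j) = ((97 - j)*u)*j + 40 = (u*(97 - j))*j + 40 = j*u*(97 - j) + 40 = 40 + j*u*(97 - j))
(401054 + 216749)*(T(-692, -641) + Y) = (401054 + 216749)*((40 - 1*(-692)*(-641)² + 97*(-641)*(-692)) + 149845/217) = 617803*((40 - 1*(-692)*410881 + 43026484) + 149845/217) = 617803*((40 + 284329652 + 43026484) + 149845/217) = 617803*(327356176 + 149845/217) = 617803*(71036440037/217) = 43886525764178711/217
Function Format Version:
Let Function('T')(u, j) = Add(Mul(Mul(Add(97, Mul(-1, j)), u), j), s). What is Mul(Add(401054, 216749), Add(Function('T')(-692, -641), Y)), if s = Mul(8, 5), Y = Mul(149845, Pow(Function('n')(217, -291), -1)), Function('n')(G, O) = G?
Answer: Rational(43886525764178711, 217) ≈ 2.0224e+14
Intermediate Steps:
Y = Rational(149845, 217) (Y = Mul(149845, Pow(217, -1)) = Mul(149845, Rational(1, 217)) = Rational(149845, 217) ≈ 690.53)
s = 40
Function('T')(u, j) = Add(40, Mul(j, u, Add(97, Mul(-1, j)))) (Function('T')(u, j) = Add(Mul(Mul(Add(97, Mul(-1, j)), u), j), 40) = Add(Mul(Mul(u, Add(97, Mul(-1, j))), j), 40) = Add(Mul(j, u, Add(97, Mul(-1, j))), 40) = Add(40, Mul(j, u, Add(97, Mul(-1, j)))))
Mul(Add(401054, 216749), Add(Function('T')(-692, -641), Y)) = Mul(Add(401054, 216749), Add(Add(40, Mul(-1, -692, Pow(-641, 2)), Mul(97, -641, -692)), Rational(149845, 217))) = Mul(617803, Add(Add(40, Mul(-1, -692, 410881), 43026484), Rational(149845, 217))) = Mul(617803, Add(Add(40, 284329652, 43026484), Rational(149845, 217))) = Mul(617803, Add(327356176, Rational(149845, 217))) = Mul(617803, Rational(71036440037, 217)) = Rational(43886525764178711, 217)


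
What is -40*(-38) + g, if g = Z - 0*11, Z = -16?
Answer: 1504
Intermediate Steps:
g = -16 (g = -16 - 0*11 = -16 - 1*0 = -16 + 0 = -16)
-40*(-38) + g = -40*(-38) - 16 = 1520 - 16 = 1504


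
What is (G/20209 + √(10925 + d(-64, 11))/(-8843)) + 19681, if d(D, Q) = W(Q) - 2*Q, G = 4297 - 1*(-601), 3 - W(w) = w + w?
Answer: 397738227/20209 - 2*√2721/8843 ≈ 19681.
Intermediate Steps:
W(w) = 3 - 2*w (W(w) = 3 - (w + w) = 3 - 2*w)
G = 4898 (G = 4297 + 601 = 4898)
d(D, Q) = 3 - 4*Q (d(D, Q) = (3 - 2*Q) - 2*Q = 3 - 4*Q)
(G/20209 + √(10925 + d(-64, 11))/(-8843)) + 19681 = (4898/20209 + √(10925 + (3 - 4*11))/(-8843)) + 19681 = (4898*(1/20209) + √(10925 + (3 - 44))*(-1/8843)) + 19681 = (4898/20209 + √(10925 - 41)*(-1/8843)) + 19681 = (4898/20209 + √10884*(-1/8843)) + 19681 = (4898/20209 + (2*√2721)*(-1/8843)) + 19681 = (4898/20209 - 2*√2721/8843) + 19681 = 397738227/20209 - 2*√2721/8843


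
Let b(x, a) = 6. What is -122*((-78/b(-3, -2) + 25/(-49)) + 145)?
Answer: -786046/49 ≈ -16042.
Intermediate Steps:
-122*((-78/b(-3, -2) + 25/(-49)) + 145) = -122*((-78/6 + 25/(-49)) + 145) = -122*((-78*1/6 + 25*(-1/49)) + 145) = -122*((-13 - 25/49) + 145) = -122*(-662/49 + 145) = -122*6443/49 = -786046/49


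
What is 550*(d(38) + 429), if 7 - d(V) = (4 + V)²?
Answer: -730400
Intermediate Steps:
d(V) = 7 - (4 + V)²
550*(d(38) + 429) = 550*((7 - (4 + 38)²) + 429) = 550*((7 - 1*42²) + 429) = 550*((7 - 1*1764) + 429) = 550*((7 - 1764) + 429) = 550*(-1757 + 429) = 550*(-1328) = -730400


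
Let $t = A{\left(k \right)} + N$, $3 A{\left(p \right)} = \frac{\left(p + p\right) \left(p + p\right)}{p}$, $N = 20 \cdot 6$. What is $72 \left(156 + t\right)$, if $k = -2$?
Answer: $19680$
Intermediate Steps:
$N = 120$
$A{\left(p \right)} = \frac{4 p}{3}$ ($A{\left(p \right)} = \frac{\left(p + p\right) \left(p + p\right) \frac{1}{p}}{3} = \frac{2 p 2 p \frac{1}{p}}{3} = \frac{4 p^{2} \frac{1}{p}}{3} = \frac{4 p}{3}$)
$t = \frac{352}{3}$ ($t = \frac{4}{3} \left(-2\right) + 120 = - \frac{8}{3} + 120 = \frac{352}{3} \approx 117.33$)
$72 \left(156 + t\right) = 72 \left(156 + \frac{352}{3}\right) = 72 \cdot \frac{820}{3} = 19680$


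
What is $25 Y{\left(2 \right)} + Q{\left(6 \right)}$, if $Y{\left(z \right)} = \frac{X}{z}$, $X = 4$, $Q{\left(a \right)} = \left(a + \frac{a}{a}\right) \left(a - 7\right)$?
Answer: $43$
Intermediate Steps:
$Q{\left(a \right)} = \left(1 + a\right) \left(-7 + a\right)$ ($Q{\left(a \right)} = \left(a + 1\right) \left(-7 + a\right) = \left(1 + a\right) \left(-7 + a\right)$)
$Y{\left(z \right)} = \frac{4}{z}$
$25 Y{\left(2 \right)} + Q{\left(6 \right)} = 25 \cdot \frac{4}{2} - \left(43 - 36\right) = 25 \cdot 4 \cdot \frac{1}{2} - 7 = 25 \cdot 2 - 7 = 50 - 7 = 43$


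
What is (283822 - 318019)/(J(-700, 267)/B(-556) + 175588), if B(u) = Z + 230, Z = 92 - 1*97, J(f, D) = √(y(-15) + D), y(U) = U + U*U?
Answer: -33775778452500/173425194809947 + 2564775*√53/173425194809947 ≈ -0.19476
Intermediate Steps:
y(U) = U + U²
J(f, D) = √(210 + D) (J(f, D) = √(-15*(1 - 15) + D) = √(-15*(-14) + D) = √(210 + D))
Z = -5 (Z = 92 - 97 = -5)
B(u) = 225 (B(u) = -5 + 230 = 225)
(283822 - 318019)/(J(-700, 267)/B(-556) + 175588) = (283822 - 318019)/(√(210 + 267)/225 + 175588) = -34197/(√477*(1/225) + 175588) = -34197/((3*√53)*(1/225) + 175588) = -34197/(√53/75 + 175588) = -34197/(175588 + √53/75)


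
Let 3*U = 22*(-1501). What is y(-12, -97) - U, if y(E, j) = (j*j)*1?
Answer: 61249/3 ≈ 20416.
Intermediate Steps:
y(E, j) = j² (y(E, j) = j²*1 = j²)
U = -33022/3 (U = (22*(-1501))/3 = (⅓)*(-33022) = -33022/3 ≈ -11007.)
y(-12, -97) - U = (-97)² - 1*(-33022/3) = 9409 + 33022/3 = 61249/3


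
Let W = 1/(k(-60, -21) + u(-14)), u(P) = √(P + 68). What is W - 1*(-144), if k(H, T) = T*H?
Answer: 12700438/88197 - √6/529182 ≈ 144.00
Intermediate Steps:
k(H, T) = H*T
u(P) = √(68 + P)
W = 1/(1260 + 3*√6) (W = 1/(-60*(-21) + √(68 - 14)) = 1/(1260 + √54) = 1/(1260 + 3*√6) ≈ 0.00078905)
W - 1*(-144) = (70/88197 - √6/529182) - 1*(-144) = (70/88197 - √6/529182) + 144 = 12700438/88197 - √6/529182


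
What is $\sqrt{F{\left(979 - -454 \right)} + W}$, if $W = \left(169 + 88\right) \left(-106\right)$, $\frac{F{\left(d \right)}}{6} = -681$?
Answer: $4 i \sqrt{1958} \approx 177.0 i$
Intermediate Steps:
$F{\left(d \right)} = -4086$ ($F{\left(d \right)} = 6 \left(-681\right) = -4086$)
$W = -27242$ ($W = 257 \left(-106\right) = -27242$)
$\sqrt{F{\left(979 - -454 \right)} + W} = \sqrt{-4086 - 27242} = \sqrt{-31328} = 4 i \sqrt{1958}$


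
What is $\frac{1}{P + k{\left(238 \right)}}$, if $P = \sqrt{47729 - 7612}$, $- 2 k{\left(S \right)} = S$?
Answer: $\frac{17}{3708} + \frac{\sqrt{40117}}{25956} \approx 0.012301$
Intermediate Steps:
$k{\left(S \right)} = - \frac{S}{2}$
$P = \sqrt{40117} \approx 200.29$
$\frac{1}{P + k{\left(238 \right)}} = \frac{1}{\sqrt{40117} - 119} = \frac{1}{-119 + \sqrt{40117}}$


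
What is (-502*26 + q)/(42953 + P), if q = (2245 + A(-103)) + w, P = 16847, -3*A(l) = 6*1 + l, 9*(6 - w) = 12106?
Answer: -13628/67275 ≈ -0.20257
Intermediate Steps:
w = -12052/9 (w = 6 - ⅑*12106 = 6 - 12106/9 = -12052/9 ≈ -1339.1)
A(l) = -2 - l/3 (A(l) = -(6*1 + l)/3 = -(6 + l)/3 = -2 - l/3)
q = 8444/9 (q = (2245 + (-2 - ⅓*(-103))) - 12052/9 = (2245 + (-2 + 103/3)) - 12052/9 = (2245 + 97/3) - 12052/9 = 6832/3 - 12052/9 = 8444/9 ≈ 938.22)
(-502*26 + q)/(42953 + P) = (-502*26 + 8444/9)/(42953 + 16847) = (-13052 + 8444/9)/59800 = -109024/9*1/59800 = -13628/67275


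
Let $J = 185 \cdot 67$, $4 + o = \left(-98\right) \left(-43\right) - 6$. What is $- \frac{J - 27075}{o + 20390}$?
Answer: $\frac{7340}{12297} \approx 0.59689$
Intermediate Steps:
$o = 4204$ ($o = -4 - -4208 = -4 + \left(4214 - 6\right) = -4 + 4208 = 4204$)
$J = 12395$
$- \frac{J - 27075}{o + 20390} = - \frac{12395 - 27075}{4204 + 20390} = - \frac{-14680}{24594} = \left(-1\right) \left(- \frac{7340}{12297}\right) = \frac{7340}{12297}$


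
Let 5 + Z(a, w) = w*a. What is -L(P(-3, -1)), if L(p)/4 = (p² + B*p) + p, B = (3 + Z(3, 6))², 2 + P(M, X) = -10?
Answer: 11760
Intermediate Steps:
Z(a, w) = -5 + a*w (Z(a, w) = -5 + w*a = -5 + a*w)
P(M, X) = -12 (P(M, X) = -2 - 10 = -12)
B = 256 (B = (3 + (-5 + 3*6))² = (3 + (-5 + 18))² = (3 + 13)² = 16² = 256)
L(p) = 4*p² + 1028*p (L(p) = 4*((p² + 256*p) + p) = 4*(p² + 257*p) = 4*p² + 1028*p)
-L(P(-3, -1)) = -4*(-12)*(257 - 12) = -4*(-12)*245 = -1*(-11760) = 11760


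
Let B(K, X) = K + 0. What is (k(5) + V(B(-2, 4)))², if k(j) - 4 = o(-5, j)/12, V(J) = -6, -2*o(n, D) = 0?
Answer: 4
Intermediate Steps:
B(K, X) = K
o(n, D) = 0 (o(n, D) = -½*0 = 0)
k(j) = 4 (k(j) = 4 + 0/12 = 4 + 0*(1/12) = 4 + 0 = 4)
(k(5) + V(B(-2, 4)))² = (4 - 6)² = (-2)² = 4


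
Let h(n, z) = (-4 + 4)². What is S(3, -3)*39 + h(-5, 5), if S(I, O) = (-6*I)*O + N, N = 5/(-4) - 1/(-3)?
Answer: 8281/4 ≈ 2070.3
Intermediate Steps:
N = -11/12 (N = 5*(-¼) - 1*(-⅓) = -5/4 + ⅓ = -11/12 ≈ -0.91667)
h(n, z) = 0 (h(n, z) = 0² = 0)
S(I, O) = -11/12 - 6*I*O (S(I, O) = (-6*I)*O - 11/12 = -6*I*O - 11/12 = -11/12 - 6*I*O)
S(3, -3)*39 + h(-5, 5) = (-11/12 - 6*3*(-3))*39 + 0 = (-11/12 + 54)*39 + 0 = (637/12)*39 + 0 = 8281/4 + 0 = 8281/4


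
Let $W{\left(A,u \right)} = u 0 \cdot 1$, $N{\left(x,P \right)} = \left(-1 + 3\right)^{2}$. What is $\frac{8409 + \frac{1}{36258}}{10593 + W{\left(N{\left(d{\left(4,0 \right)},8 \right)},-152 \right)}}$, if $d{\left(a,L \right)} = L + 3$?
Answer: $\frac{27717593}{34916454} \approx 0.79383$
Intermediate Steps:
$d{\left(a,L \right)} = 3 + L$
$N{\left(x,P \right)} = 4$ ($N{\left(x,P \right)} = 2^{2} = 4$)
$W{\left(A,u \right)} = 0$ ($W{\left(A,u \right)} = u 0 = 0$)
$\frac{8409 + \frac{1}{36258}}{10593 + W{\left(N{\left(d{\left(4,0 \right)},8 \right)},-152 \right)}} = \frac{8409 + \frac{1}{36258}}{10593 + 0} = \frac{8409 + \frac{1}{36258}}{10593} = \frac{304893523}{36258} \cdot \frac{1}{10593} = \frac{27717593}{34916454}$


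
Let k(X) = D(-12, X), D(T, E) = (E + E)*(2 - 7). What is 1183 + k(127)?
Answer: -87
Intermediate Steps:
D(T, E) = -10*E (D(T, E) = (2*E)*(-5) = -10*E)
k(X) = -10*X
1183 + k(127) = 1183 - 10*127 = 1183 - 1270 = -87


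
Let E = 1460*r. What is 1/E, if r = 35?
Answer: 1/51100 ≈ 1.9569e-5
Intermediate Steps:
E = 51100 (E = 1460*35 = 51100)
1/E = 1/51100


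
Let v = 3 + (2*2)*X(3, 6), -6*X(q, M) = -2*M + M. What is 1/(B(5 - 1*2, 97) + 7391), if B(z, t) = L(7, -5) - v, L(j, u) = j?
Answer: 1/7391 ≈ 0.00013530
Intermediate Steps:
X(q, M) = M/6 (X(q, M) = -(-2*M + M)/6 = -(-1)*M/6 = M/6)
v = 7 (v = 3 + (2*2)*((⅙)*6) = 3 + 4*1 = 3 + 4 = 7)
B(z, t) = 0 (B(z, t) = 7 - 1*7 = 7 - 7 = 0)
1/(B(5 - 1*2, 97) + 7391) = 1/(0 + 7391) = 1/7391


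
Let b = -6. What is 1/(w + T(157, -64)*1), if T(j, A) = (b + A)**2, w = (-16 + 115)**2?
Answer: 1/14701 ≈ 6.8023e-5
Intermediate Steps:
w = 9801 (w = 99**2 = 9801)
T(j, A) = (-6 + A)**2
1/(w + T(157, -64)*1) = 1/(9801 + (-6 - 64)**2*1) = 1/(9801 + (-70)**2*1) = 1/(9801 + 4900*1) = 1/(9801 + 4900) = 1/14701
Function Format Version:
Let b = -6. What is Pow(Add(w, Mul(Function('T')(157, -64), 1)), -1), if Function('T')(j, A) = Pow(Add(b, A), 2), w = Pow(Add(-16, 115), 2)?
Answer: Rational(1, 14701) ≈ 6.8023e-5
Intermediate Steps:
w = 9801 (w = Pow(99, 2) = 9801)
Function('T')(j, A) = Pow(Add(-6, A), 2)
Pow(Add(w, Mul(Function('T')(157, -64), 1)), -1) = Pow(Add(9801, Mul(Pow(Add(-6, -64), 2), 1)), -1) = Pow(Add(9801, Mul(Pow(-70, 2), 1)), -1) = Pow(Add(9801, Mul(4900, 1)), -1) = Pow(Add(9801, 4900), -1) = Pow(14701, -1) = Rational(1, 14701)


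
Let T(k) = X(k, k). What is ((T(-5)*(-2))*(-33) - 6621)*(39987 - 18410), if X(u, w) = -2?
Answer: -145709481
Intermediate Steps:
T(k) = -2
((T(-5)*(-2))*(-33) - 6621)*(39987 - 18410) = (-2*(-2)*(-33) - 6621)*(39987 - 18410) = (4*(-33) - 6621)*21577 = (-132 - 6621)*21577 = -6753*21577 = -145709481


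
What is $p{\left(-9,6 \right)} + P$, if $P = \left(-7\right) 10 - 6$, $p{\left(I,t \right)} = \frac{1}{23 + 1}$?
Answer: $- \frac{1823}{24} \approx -75.958$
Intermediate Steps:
$p{\left(I,t \right)} = \frac{1}{24}$
$P = -76$ ($P = -70 - 6 = -76$)
$p{\left(-9,6 \right)} + P = \frac{1}{24} - 76 = - \frac{1823}{24}$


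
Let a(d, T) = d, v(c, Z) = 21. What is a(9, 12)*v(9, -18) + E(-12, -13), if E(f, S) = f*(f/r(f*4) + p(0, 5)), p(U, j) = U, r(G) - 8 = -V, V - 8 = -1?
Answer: 333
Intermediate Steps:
V = 7 (V = 8 - 1 = 7)
r(G) = 1 (r(G) = 8 - 1*7 = 8 - 7 = 1)
E(f, S) = f² (E(f, S) = f*(f/1 + 0) = f*(f*1 + 0) = f*(f + 0) = f*f = f²)
a(9, 12)*v(9, -18) + E(-12, -13) = 9*21 + (-12)² = 189 + 144 = 333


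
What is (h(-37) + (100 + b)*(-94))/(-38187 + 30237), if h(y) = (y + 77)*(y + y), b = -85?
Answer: 437/795 ≈ 0.54969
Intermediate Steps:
h(y) = 2*y*(77 + y) (h(y) = (77 + y)*(2*y) = 2*y*(77 + y))
(h(-37) + (100 + b)*(-94))/(-38187 + 30237) = (2*(-37)*(77 - 37) + (100 - 85)*(-94))/(-38187 + 30237) = (2*(-37)*40 + 15*(-94))/(-7950) = (-2960 - 1410)*(-1/7950) = -4370*(-1/7950) = 437/795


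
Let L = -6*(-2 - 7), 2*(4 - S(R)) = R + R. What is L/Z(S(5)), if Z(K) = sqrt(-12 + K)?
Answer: -54*I*sqrt(13)/13 ≈ -14.977*I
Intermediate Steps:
S(R) = 4 - R (S(R) = 4 - (R + R)/2 = 4 - R)
L = 54 (L = -6*(-9) = 54)
L/Z(S(5)) = 54/(sqrt(-12 + (4 - 1*5))) = 54/(sqrt(-12 + (4 - 5))) = 54/(sqrt(-12 - 1)) = 54/(sqrt(-13)) = 54/((I*sqrt(13))) = 54*(-I*sqrt(13)/13) = -54*I*sqrt(13)/13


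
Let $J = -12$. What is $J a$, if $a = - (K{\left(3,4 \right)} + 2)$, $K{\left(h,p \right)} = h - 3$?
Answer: $24$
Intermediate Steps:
$K{\left(h,p \right)} = -3 + h$
$a = -2$ ($a = - (\left(-3 + 3\right) + 2) = - (0 + 2) = \left(-1\right) 2 = -2$)
$J a = \left(-12\right) \left(-2\right) = 24$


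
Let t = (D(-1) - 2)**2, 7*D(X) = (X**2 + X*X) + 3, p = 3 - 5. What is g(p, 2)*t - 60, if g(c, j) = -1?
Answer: -3021/49 ≈ -61.653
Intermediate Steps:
p = -2
D(X) = 3/7 + 2*X**2/7 (D(X) = ((X**2 + X*X) + 3)/7 = ((X**2 + X**2) + 3)/7 = (2*X**2 + 3)/7 = (3 + 2*X**2)/7 = 3/7 + 2*X**2/7)
t = 81/49 (t = ((3/7 + (2/7)*(-1)**2) - 2)**2 = ((3/7 + (2/7)*1) - 2)**2 = ((3/7 + 2/7) - 2)**2 = (5/7 - 2)**2 = (-9/7)**2 = 81/49 ≈ 1.6531)
g(p, 2)*t - 60 = -1*81/49 - 60 = -81/49 - 60 = -3021/49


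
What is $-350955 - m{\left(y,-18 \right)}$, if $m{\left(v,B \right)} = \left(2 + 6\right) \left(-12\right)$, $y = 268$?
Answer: $-350859$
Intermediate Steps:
$m{\left(v,B \right)} = -96$ ($m{\left(v,B \right)} = 8 \left(-12\right) = -96$)
$-350955 - m{\left(y,-18 \right)} = -350955 - -96 = -350955 + 96 = -350859$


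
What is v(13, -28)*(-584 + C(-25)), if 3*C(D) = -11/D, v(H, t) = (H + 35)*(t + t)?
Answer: 39234944/25 ≈ 1.5694e+6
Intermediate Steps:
v(H, t) = 2*t*(35 + H) (v(H, t) = (35 + H)*(2*t) = 2*t*(35 + H))
C(D) = -11/(3*D) (C(D) = (-11/D)/3 = -11/(3*D))
v(13, -28)*(-584 + C(-25)) = (2*(-28)*(35 + 13))*(-584 - 11/3/(-25)) = (2*(-28)*48)*(-584 - 11/3*(-1/25)) = -2688*(-584 + 11/75) = -2688*(-43789/75) = 39234944/25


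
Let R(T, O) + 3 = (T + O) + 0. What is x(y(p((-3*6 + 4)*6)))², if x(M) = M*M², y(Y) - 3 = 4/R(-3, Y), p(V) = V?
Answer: 5534900853769/8303765625 ≈ 666.55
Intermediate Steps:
R(T, O) = -3 + O + T (R(T, O) = -3 + ((T + O) + 0) = -3 + ((O + T) + 0) = -3 + (O + T) = -3 + O + T)
y(Y) = 3 + 4/(-6 + Y) (y(Y) = 3 + 4/(-3 + Y - 3) = 3 + 4/(-6 + Y))
x(M) = M³
x(y(p((-3*6 + 4)*6)))² = (((-14 + 3*((-3*6 + 4)*6))/(-6 + (-3*6 + 4)*6))³)² = (((-14 + 3*((-18 + 4)*6))/(-6 + (-18 + 4)*6))³)² = (((-14 + 3*(-14*6))/(-6 - 14*6))³)² = (((-14 + 3*(-84))/(-6 - 84))³)² = (((-14 - 252)/(-90))³)² = ((-1/90*(-266))³)² = ((133/45)³)² = (2352637/91125)² = 5534900853769/8303765625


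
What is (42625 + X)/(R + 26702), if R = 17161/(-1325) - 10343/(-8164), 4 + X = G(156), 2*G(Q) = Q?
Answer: 461887892700/288717146671 ≈ 1.5998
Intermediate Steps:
G(Q) = Q/2
X = 74 (X = -4 + (½)*156 = -4 + 78 = 74)
R = -126397929/10817300 (R = 17161*(-1/1325) - 10343*(-1/8164) = -17161/1325 + 10343/8164 = -126397929/10817300 ≈ -11.685)
(42625 + X)/(R + 26702) = (42625 + 74)/(-126397929/10817300 + 26702) = 42699/(288717146671/10817300) = 42699*(10817300/288717146671) = 461887892700/288717146671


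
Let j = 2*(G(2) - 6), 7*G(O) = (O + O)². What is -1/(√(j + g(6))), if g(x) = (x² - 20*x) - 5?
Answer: I*√21/45 ≈ 0.10184*I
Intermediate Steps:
g(x) = -5 + x² - 20*x
G(O) = 4*O²/7 (G(O) = (O + O)²/7 = (2*O)²/7 = (4*O²)/7 = 4*O²/7)
j = -52/7 (j = 2*((4/7)*2² - 6) = 2*((4/7)*4 - 6) = 2*(16/7 - 6) = 2*(-26/7) = -52/7 ≈ -7.4286)
-1/(√(j + g(6))) = -1/(√(-52/7 + (-5 + 6² - 20*6))) = -1/(√(-52/7 + (-5 + 36 - 120))) = -1/(√(-52/7 - 89)) = -1/(√(-675/7)) = -1/(15*I*√21/7) = -(-1)*I*√21/45 = I*√21/45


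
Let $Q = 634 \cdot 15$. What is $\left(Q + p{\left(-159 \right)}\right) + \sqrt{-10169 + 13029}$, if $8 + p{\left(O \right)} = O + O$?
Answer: $9184 + 2 \sqrt{715} \approx 9237.5$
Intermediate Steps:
$Q = 9510$
$p{\left(O \right)} = -8 + 2 O$ ($p{\left(O \right)} = -8 + \left(O + O\right) = -8 + 2 O$)
$\left(Q + p{\left(-159 \right)}\right) + \sqrt{-10169 + 13029} = \left(9510 + \left(-8 + 2 \left(-159\right)\right)\right) + \sqrt{-10169 + 13029} = \left(9510 - 326\right) + \sqrt{2860} = \left(9510 - 326\right) + 2 \sqrt{715} = 9184 + 2 \sqrt{715}$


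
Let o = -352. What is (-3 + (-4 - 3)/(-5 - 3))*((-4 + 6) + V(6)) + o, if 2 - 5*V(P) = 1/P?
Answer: -85687/240 ≈ -357.03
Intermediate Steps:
V(P) = ⅖ - 1/(5*P)
(-3 + (-4 - 3)/(-5 - 3))*((-4 + 6) + V(6)) + o = (-3 + (-4 - 3)/(-5 - 3))*((-4 + 6) + (⅕)*(-1 + 2*6)/6) - 352 = (-3 - 7/(-8))*(2 + (⅕)*(⅙)*(-1 + 12)) - 352 = (-3 - 7*(-⅛))*(2 + (⅕)*(⅙)*11) - 352 = (-3 + 7/8)*(2 + 11/30) - 352 = -17/8*71/30 - 352 = -1207/240 - 352 = -85687/240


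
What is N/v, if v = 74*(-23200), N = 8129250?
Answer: -162585/34336 ≈ -4.7351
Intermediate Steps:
v = -1716800
N/v = 8129250/(-1716800) = 8129250*(-1/1716800) = -162585/34336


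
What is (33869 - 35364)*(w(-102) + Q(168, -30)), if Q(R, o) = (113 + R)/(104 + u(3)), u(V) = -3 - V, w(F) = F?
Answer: 14523925/98 ≈ 1.4820e+5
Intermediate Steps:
Q(R, o) = 113/98 + R/98 (Q(R, o) = (113 + R)/(104 + (-3 - 1*3)) = (113 + R)/(104 + (-3 - 3)) = (113 + R)/(104 - 6) = (113 + R)/98 = (113 + R)*(1/98) = 113/98 + R/98)
(33869 - 35364)*(w(-102) + Q(168, -30)) = (33869 - 35364)*(-102 + (113/98 + (1/98)*168)) = -1495*(-102 + (113/98 + 12/7)) = -1495*(-102 + 281/98) = -1495*(-9715/98) = 14523925/98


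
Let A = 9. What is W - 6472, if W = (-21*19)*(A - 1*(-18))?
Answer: -17245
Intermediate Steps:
W = -10773 (W = (-21*19)*(9 - 1*(-18)) = -399*(9 + 18) = -399*27 = -10773)
W - 6472 = -10773 - 6472 = -17245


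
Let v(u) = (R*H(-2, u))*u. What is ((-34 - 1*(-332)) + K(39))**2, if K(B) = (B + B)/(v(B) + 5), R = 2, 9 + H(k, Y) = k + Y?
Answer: 425625760000/4791721 ≈ 88825.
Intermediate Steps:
H(k, Y) = -9 + Y + k (H(k, Y) = -9 + (k + Y) = -9 + (Y + k) = -9 + Y + k)
v(u) = u*(-22 + 2*u) (v(u) = (2*(-9 + u - 2))*u = (2*(-11 + u))*u = (-22 + 2*u)*u = u*(-22 + 2*u))
K(B) = 2*B/(5 + 2*B*(-11 + B)) (K(B) = (B + B)/(2*B*(-11 + B) + 5) = (2*B)/(5 + 2*B*(-11 + B)) = 2*B/(5 + 2*B*(-11 + B)))
((-34 - 1*(-332)) + K(39))**2 = ((-34 - 1*(-332)) - 2*39/(-5 - 2*39*(-11 + 39)))**2 = ((-34 + 332) - 2*39/(-5 - 2*39*28))**2 = (298 - 2*39/(-5 - 2184))**2 = (298 - 2*39/(-2189))**2 = (298 - 2*39*(-1/2189))**2 = (298 + 78/2189)**2 = (652400/2189)**2 = 425625760000/4791721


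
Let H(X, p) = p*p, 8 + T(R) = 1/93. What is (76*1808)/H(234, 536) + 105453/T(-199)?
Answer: -44022606860/3335327 ≈ -13199.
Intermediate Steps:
T(R) = -743/93 (T(R) = -8 + 1/93 = -743/93)
H(X, p) = p**2
(76*1808)/H(234, 536) + 105453/T(-199) = (76*1808)/(536**2) + 105453/(-743/93) = 137408/287296 + 105453*(-93/743) = 137408*(1/287296) - 9807129/743 = 2147/4489 - 9807129/743 = -44022606860/3335327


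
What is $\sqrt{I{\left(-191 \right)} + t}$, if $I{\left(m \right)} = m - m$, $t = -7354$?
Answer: $i \sqrt{7354} \approx 85.755 i$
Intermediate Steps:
$I{\left(m \right)} = 0$
$\sqrt{I{\left(-191 \right)} + t} = \sqrt{0 - 7354} = \sqrt{-7354} = i \sqrt{7354}$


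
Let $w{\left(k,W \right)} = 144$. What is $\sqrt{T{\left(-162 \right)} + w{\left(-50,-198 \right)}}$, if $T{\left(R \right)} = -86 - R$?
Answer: $2 \sqrt{55} \approx 14.832$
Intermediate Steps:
$\sqrt{T{\left(-162 \right)} + w{\left(-50,-198 \right)}} = \sqrt{\left(-86 - -162\right) + 144} = \sqrt{\left(-86 + 162\right) + 144} = \sqrt{76 + 144} = \sqrt{220} = 2 \sqrt{55}$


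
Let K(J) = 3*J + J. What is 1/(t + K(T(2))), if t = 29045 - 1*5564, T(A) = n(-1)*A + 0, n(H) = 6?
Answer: 1/23529 ≈ 4.2501e-5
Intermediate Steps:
T(A) = 6*A (T(A) = 6*A + 0 = 6*A)
K(J) = 4*J
t = 23481 (t = 29045 - 5564 = 23481)
1/(t + K(T(2))) = 1/(23481 + 4*(6*2)) = 1/(23481 + 4*12) = 1/(23481 + 48) = 1/23529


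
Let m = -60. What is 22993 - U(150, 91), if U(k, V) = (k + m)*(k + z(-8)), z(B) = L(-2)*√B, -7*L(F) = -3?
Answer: 9493 - 540*I*√2/7 ≈ 9493.0 - 109.1*I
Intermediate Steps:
L(F) = 3/7 (L(F) = -⅐*(-3) = 3/7)
z(B) = 3*√B/7
U(k, V) = (-60 + k)*(k + 6*I*√2/7) (U(k, V) = (k - 60)*(k + 3*√(-8)/7) = (-60 + k)*(k + 3*(2*I*√2)/7) = (-60 + k)*(k + 6*I*√2/7))
22993 - U(150, 91) = 22993 - (150² - 60*150 - 360*I*√2/7 + (6/7)*I*150*√2) = 22993 - (22500 - 9000 - 360*I*√2/7 + 900*I*√2/7) = 22993 - (13500 + 540*I*√2/7) = 22993 + (-13500 - 540*I*√2/7) = 9493 - 540*I*√2/7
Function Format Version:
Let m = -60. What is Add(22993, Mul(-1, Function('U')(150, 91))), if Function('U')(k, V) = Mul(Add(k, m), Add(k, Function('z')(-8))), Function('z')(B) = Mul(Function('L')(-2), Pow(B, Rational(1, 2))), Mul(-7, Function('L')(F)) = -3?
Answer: Add(9493, Mul(Rational(-540, 7), I, Pow(2, Rational(1, 2)))) ≈ Add(9493.0, Mul(-109.10, I))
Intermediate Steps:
Function('L')(F) = Rational(3, 7) (Function('L')(F) = Mul(Rational(-1, 7), -3) = Rational(3, 7))
Function('z')(B) = Mul(Rational(3, 7), Pow(B, Rational(1, 2)))
Function('U')(k, V) = Mul(Add(-60, k), Add(k, Mul(Rational(6, 7), I, Pow(2, Rational(1, 2))))) (Function('U')(k, V) = Mul(Add(k, -60), Add(k, Mul(Rational(3, 7), Pow(-8, Rational(1, 2))))) = Mul(Add(-60, k), Add(k, Mul(Rational(3, 7), Mul(2, I, Pow(2, Rational(1, 2)))))) = Mul(Add(-60, k), Add(k, Mul(Rational(6, 7), I, Pow(2, Rational(1, 2))))))
Add(22993, Mul(-1, Function('U')(150, 91))) = Add(22993, Mul(-1, Add(Pow(150, 2), Mul(-60, 150), Mul(Rational(-360, 7), I, Pow(2, Rational(1, 2))), Mul(Rational(6, 7), I, 150, Pow(2, Rational(1, 2)))))) = Add(22993, Mul(-1, Add(22500, -9000, Mul(Rational(-360, 7), I, Pow(2, Rational(1, 2))), Mul(Rational(900, 7), I, Pow(2, Rational(1, 2)))))) = Add(22993, Mul(-1, Add(13500, Mul(Rational(540, 7), I, Pow(2, Rational(1, 2)))))) = Add(22993, Add(-13500, Mul(Rational(-540, 7), I, Pow(2, Rational(1, 2))))) = Add(9493, Mul(Rational(-540, 7), I, Pow(2, Rational(1, 2))))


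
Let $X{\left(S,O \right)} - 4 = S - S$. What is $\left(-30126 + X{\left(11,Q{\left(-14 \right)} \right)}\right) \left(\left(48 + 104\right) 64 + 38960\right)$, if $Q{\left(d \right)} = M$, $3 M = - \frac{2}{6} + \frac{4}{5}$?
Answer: $-1466579936$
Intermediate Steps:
$M = \frac{7}{45}$ ($M = \frac{- \frac{2}{6} + \frac{4}{5}}{3} = \frac{\left(-2\right) \frac{1}{6} + 4 \cdot \frac{1}{5}}{3} = \frac{- \frac{1}{3} + \frac{4}{5}}{3} = \frac{1}{3} \cdot \frac{7}{15} = \frac{7}{45} \approx 0.15556$)
$Q{\left(d \right)} = \frac{7}{45}$
$X{\left(S,O \right)} = 4$ ($X{\left(S,O \right)} = 4 + \left(S - S\right) = 4 + 0 = 4$)
$\left(-30126 + X{\left(11,Q{\left(-14 \right)} \right)}\right) \left(\left(48 + 104\right) 64 + 38960\right) = \left(-30126 + 4\right) \left(\left(48 + 104\right) 64 + 38960\right) = - 30122 \left(152 \cdot 64 + 38960\right) = - 30122 \left(9728 + 38960\right) = \left(-30122\right) 48688 = -1466579936$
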